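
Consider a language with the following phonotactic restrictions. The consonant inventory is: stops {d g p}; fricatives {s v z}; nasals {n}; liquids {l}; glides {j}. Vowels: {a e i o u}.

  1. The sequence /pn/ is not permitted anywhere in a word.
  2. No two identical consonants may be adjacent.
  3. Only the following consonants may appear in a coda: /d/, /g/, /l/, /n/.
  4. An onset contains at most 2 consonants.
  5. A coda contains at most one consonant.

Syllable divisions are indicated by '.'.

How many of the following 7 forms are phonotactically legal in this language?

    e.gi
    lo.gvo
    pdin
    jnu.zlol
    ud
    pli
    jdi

e.gi — σ1 onset /∅/, coda /∅/ ok; σ2 onset /g/, coda /∅/ ok → phonotactically legal
lo.gvo — σ1 onset /l/, coda /∅/ ok; σ2 onset /gv/ (2C), coda /∅/ ok → phonotactically legal
pdin — σ1 onset /pd/ (2C), coda /n/ ok → phonotactically legal
jnu.zlol — σ1 onset /jn/ (2C), coda /∅/ ok; σ2 onset /zl/ (2C), coda /l/ ok → phonotactically legal
ud — σ1 onset /∅/, coda /d/ ok → phonotactically legal
pli — σ1 onset /pl/ (2C), coda /∅/ ok → phonotactically legal
jdi — σ1 onset /jd/ (2C), coda /∅/ ok → phonotactically legal
Phonotactically legal: e.gi, lo.gvo, pdin, jnu.zlol, ud, pli, jdi → 7.

7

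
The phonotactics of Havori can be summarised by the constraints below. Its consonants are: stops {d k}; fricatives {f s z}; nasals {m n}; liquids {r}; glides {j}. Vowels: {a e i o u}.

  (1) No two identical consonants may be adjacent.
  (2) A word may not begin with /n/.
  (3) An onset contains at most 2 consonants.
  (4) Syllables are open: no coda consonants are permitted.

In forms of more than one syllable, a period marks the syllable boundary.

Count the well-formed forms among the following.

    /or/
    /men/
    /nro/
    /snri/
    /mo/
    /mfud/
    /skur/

1

/or/ — violates constraint 4: syllable 1 coda /r/ has 1 consonant (> 0) → ill-formed
/men/ — violates constraint 4: syllable 1 coda /n/ has 1 consonant (> 0) → ill-formed
/nro/ — violates constraint 2: word begins with /n/ → ill-formed
/snri/ — violates constraint 3: syllable 1 onset /snr/ has 3 consonants (> 2) → ill-formed
/mo/ — σ1 onset /m/, coda /∅/ ok → well-formed
/mfud/ — violates constraint 4: syllable 1 coda /d/ has 1 consonant (> 0) → ill-formed
/skur/ — violates constraint 4: syllable 1 coda /r/ has 1 consonant (> 0) → ill-formed
Well-formed: /mo/ → 1.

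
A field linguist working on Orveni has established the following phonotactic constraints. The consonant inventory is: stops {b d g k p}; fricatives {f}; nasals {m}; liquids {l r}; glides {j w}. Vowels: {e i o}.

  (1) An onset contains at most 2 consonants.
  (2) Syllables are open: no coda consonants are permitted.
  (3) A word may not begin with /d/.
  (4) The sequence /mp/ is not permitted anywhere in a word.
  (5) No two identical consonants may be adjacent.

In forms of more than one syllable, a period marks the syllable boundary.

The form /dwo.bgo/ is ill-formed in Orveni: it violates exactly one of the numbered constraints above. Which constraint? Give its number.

/dwo.bgo/: word begins with /d/.
This is a violation of constraint 3: "A word may not begin with /d/."
The remaining constraints (1, 2, 4, 5) are satisfied.

3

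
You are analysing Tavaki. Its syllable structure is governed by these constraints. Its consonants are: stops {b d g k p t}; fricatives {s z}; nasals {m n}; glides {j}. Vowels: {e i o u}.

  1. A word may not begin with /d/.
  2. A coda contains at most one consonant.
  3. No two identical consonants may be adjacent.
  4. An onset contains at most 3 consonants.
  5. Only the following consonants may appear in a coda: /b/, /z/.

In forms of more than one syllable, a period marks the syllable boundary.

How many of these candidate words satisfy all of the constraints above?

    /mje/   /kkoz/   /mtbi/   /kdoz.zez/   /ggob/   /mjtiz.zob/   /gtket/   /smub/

3

/mje/ — σ1 onset /mj/ (2C), coda /∅/ ok → phonotactically legal
/kkoz/ — violates constraint 3: adjacent identical consonants /kk/ → phonotactically illegal
/mtbi/ — σ1 onset /mtb/ (3C), coda /∅/ ok → phonotactically legal
/kdoz.zez/ — violates constraint 3: adjacent identical consonants /zz/ → phonotactically illegal
/ggob/ — violates constraint 3: adjacent identical consonants /gg/ → phonotactically illegal
/mjtiz.zob/ — violates constraint 3: adjacent identical consonants /zz/ → phonotactically illegal
/gtket/ — violates constraint 5: syllable 1 coda contains /t/, which is not a licensed coda consonant → phonotactically illegal
/smub/ — σ1 onset /sm/ (2C), coda /b/ ok → phonotactically legal
Phonotactically legal: /mje/, /mtbi/, /smub/ → 3.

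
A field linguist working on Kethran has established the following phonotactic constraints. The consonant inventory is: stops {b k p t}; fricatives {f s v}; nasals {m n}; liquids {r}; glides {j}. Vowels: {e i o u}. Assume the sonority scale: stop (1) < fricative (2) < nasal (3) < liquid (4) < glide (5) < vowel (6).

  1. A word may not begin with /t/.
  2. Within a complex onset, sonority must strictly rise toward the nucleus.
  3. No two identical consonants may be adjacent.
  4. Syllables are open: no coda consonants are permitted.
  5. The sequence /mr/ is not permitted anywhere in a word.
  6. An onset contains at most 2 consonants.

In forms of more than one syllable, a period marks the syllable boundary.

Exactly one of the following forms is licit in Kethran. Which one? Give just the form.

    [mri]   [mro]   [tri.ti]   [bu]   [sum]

[mri] — violates constraint 5: contains banned sequence /mr/ → illicit
[mro] — violates constraint 5: contains banned sequence /mr/ → illicit
[tri.ti] — violates constraint 1: word begins with /t/ → illicit
[bu] — σ1 onset /b/, coda /∅/ ok → licit
[sum] — violates constraint 4: syllable 1 coda /m/ has 1 consonant (> 0) → illicit

[bu]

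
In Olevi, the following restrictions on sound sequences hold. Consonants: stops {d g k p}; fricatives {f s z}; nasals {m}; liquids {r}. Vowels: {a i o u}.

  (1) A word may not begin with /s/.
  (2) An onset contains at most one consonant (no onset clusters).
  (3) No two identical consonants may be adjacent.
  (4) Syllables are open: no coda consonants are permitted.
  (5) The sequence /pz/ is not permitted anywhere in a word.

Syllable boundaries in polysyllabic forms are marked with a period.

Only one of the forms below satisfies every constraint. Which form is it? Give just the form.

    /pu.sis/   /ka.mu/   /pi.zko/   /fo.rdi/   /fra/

/pu.sis/ — violates constraint 4: syllable 2 coda /s/ has 1 consonant (> 0) → illicit
/ka.mu/ — σ1 onset /k/, coda /∅/ ok; σ2 onset /m/, coda /∅/ ok → licit
/pi.zko/ — violates constraint 2: syllable 2 onset /zk/ has 2 consonants (> 1) → illicit
/fo.rdi/ — violates constraint 2: syllable 2 onset /rd/ has 2 consonants (> 1) → illicit
/fra/ — violates constraint 2: syllable 1 onset /fr/ has 2 consonants (> 1) → illicit

/ka.mu/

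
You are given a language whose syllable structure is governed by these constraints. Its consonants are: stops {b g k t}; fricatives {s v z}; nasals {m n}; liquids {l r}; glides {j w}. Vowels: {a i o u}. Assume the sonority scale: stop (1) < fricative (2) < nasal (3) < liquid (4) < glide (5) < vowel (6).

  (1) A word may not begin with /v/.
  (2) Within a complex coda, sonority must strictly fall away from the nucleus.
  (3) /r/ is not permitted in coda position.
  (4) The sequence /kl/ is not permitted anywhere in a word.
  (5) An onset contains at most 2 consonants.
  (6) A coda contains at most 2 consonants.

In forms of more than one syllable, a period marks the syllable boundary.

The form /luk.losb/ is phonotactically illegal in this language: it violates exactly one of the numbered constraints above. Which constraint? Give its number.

/luk.losb/: contains banned sequence /kl/.
This is a violation of constraint 4: "The sequence /kl/ is not permitted anywhere in a word."
The remaining constraints (1, 2, 3, 5, 6) are satisfied.

4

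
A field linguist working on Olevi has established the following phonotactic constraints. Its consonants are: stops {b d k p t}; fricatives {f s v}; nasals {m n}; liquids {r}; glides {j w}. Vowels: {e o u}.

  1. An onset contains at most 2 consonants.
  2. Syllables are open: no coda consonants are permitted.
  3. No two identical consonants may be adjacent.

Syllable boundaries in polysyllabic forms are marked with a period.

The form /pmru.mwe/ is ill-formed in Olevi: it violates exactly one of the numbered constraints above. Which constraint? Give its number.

1

/pmru.mwe/: syllable 1 onset /pmr/ has 3 consonants (> 2).
This is a violation of constraint 1: "An onset contains at most 2 consonants."
The remaining constraints (2, 3) are satisfied.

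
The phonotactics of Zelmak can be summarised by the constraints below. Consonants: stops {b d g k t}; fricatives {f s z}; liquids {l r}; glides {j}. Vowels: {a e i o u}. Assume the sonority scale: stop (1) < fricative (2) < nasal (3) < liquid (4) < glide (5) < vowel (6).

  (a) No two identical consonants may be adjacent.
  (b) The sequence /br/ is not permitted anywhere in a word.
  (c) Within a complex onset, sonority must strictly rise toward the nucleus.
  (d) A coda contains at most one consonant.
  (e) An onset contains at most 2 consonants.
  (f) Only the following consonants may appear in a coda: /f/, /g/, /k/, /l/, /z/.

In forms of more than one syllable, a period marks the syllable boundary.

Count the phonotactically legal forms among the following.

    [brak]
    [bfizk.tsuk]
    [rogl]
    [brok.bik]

[brak] — violates constraint (b): contains banned sequence /br/ → phonotactically illegal
[bfizk.tsuk] — violates constraint (d): syllable 1 coda /zk/ has 2 consonants (> 1) → phonotactically illegal
[rogl] — violates constraint (d): syllable 1 coda /gl/ has 2 consonants (> 1) → phonotactically illegal
[brok.bik] — violates constraint (b): contains banned sequence /br/ → phonotactically illegal
No form is phonotactically legal → 0.

0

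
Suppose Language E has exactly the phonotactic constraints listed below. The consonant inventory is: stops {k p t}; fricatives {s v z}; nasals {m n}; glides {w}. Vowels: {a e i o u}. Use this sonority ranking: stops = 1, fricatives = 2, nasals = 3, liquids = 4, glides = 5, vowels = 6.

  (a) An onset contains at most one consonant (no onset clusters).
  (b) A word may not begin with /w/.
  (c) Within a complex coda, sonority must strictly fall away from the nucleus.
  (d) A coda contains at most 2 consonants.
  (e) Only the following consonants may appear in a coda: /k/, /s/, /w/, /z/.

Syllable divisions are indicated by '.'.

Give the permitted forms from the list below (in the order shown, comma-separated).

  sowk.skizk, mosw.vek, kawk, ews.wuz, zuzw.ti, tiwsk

sowk.skizk — violates constraint (a): syllable 2 onset /sk/ has 2 consonants (> 1) → not permitted
mosw.vek — violates constraint (c): syllable 1 coda /sw/: /s/ (fricative, 2) → /w/ (glide, 5) does not fall → not permitted
kawk — σ1 onset /k/, coda /wk/ (5→1 falls) ok → permitted
ews.wuz — σ1 onset /∅/, coda /ws/ (5→2 falls) ok; σ2 onset /w/, coda /z/ ok → permitted
zuzw.ti — violates constraint (c): syllable 1 coda /zw/: /z/ (fricative, 2) → /w/ (glide, 5) does not fall → not permitted
tiwsk — violates constraint (d): syllable 1 coda /wsk/ has 3 consonants (> 2) → not permitted

kawk, ews.wuz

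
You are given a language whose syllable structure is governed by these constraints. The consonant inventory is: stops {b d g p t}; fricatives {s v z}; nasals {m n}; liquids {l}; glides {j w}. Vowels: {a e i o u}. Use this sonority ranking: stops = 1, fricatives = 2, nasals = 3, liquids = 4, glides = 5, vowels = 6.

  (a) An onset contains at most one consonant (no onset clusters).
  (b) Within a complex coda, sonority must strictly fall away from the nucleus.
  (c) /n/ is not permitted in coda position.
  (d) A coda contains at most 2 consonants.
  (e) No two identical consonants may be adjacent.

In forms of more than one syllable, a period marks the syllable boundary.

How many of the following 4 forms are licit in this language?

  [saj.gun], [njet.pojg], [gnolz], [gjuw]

[saj.gun] — violates constraint (c): syllable 2 coda contains /n/ → illicit
[njet.pojg] — violates constraint (a): syllable 1 onset /nj/ has 2 consonants (> 1) → illicit
[gnolz] — violates constraint (a): syllable 1 onset /gn/ has 2 consonants (> 1) → illicit
[gjuw] — violates constraint (a): syllable 1 onset /gj/ has 2 consonants (> 1) → illicit
No form is licit → 0.

0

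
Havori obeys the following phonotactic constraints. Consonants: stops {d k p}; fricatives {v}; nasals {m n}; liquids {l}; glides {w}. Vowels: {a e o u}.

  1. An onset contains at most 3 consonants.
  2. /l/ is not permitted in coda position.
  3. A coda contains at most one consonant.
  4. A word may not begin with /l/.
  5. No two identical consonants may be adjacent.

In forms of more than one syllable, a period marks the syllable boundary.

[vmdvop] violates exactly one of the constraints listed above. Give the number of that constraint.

[vmdvop]: syllable 1 onset /vmdv/ has 4 consonants (> 3).
This is a violation of constraint 1: "An onset contains at most 3 consonants."
The remaining constraints (2, 3, 4, 5) are satisfied.

1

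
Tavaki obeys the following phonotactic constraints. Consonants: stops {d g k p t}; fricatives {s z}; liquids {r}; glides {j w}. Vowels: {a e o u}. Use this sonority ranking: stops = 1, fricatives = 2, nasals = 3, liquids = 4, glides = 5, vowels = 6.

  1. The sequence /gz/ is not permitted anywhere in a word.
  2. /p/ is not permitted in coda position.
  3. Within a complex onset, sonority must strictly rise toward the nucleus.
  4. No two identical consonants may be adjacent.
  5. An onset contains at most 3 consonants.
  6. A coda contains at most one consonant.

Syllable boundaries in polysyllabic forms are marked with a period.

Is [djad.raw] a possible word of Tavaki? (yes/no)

yes

[djad.raw] — σ1 onset /dj/ (1→5 rises), coda /d/ ok; σ2 onset /r/, coda /w/ ok → permitted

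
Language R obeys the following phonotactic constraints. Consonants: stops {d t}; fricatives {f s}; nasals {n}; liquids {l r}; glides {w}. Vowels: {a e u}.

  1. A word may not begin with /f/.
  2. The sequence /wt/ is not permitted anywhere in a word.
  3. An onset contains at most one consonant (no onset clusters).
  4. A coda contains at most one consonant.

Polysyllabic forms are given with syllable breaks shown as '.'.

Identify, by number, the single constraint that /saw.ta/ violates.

/saw.ta/: contains banned sequence /wt/.
This is a violation of constraint 2: "The sequence /wt/ is not permitted anywhere in a word."
The remaining constraints (1, 3, 4) are satisfied.

2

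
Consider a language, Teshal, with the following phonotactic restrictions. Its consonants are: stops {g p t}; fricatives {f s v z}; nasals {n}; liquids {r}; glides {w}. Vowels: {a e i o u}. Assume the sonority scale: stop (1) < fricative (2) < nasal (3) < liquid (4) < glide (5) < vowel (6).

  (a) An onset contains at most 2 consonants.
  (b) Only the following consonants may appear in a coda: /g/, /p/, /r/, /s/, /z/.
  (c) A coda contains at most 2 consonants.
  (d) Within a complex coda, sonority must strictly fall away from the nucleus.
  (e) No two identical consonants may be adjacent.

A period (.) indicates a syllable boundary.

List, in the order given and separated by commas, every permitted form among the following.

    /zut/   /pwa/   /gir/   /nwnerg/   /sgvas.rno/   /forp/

/zut/ — violates constraint (b): syllable 1 coda contains /t/, which is not a licensed coda consonant → not permitted
/pwa/ — σ1 onset /pw/ (2C), coda /∅/ ok → permitted
/gir/ — σ1 onset /g/, coda /r/ ok → permitted
/nwnerg/ — violates constraint (a): syllable 1 onset /nwn/ has 3 consonants (> 2) → not permitted
/sgvas.rno/ — violates constraint (a): syllable 1 onset /sgv/ has 3 consonants (> 2) → not permitted
/forp/ — σ1 onset /f/, coda /rp/ (4→1 falls) ok → permitted

/pwa/, /gir/, /forp/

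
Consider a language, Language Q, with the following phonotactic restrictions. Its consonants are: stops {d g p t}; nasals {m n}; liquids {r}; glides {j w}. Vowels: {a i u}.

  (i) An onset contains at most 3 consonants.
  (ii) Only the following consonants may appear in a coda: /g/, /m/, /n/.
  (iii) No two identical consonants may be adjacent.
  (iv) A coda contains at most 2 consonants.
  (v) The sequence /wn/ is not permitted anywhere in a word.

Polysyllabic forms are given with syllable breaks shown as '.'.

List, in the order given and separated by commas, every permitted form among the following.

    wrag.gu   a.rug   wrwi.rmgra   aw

wrag.gu — violates constraint (iii): adjacent identical consonants /gg/ → not permitted
a.rug — σ1 onset /∅/, coda /∅/ ok; σ2 onset /r/, coda /g/ ok → permitted
wrwi.rmgra — violates constraint (i): syllable 2 onset /rmgr/ has 4 consonants (> 3) → not permitted
aw — violates constraint (ii): syllable 1 coda contains /w/, which is not a licensed coda consonant → not permitted

a.rug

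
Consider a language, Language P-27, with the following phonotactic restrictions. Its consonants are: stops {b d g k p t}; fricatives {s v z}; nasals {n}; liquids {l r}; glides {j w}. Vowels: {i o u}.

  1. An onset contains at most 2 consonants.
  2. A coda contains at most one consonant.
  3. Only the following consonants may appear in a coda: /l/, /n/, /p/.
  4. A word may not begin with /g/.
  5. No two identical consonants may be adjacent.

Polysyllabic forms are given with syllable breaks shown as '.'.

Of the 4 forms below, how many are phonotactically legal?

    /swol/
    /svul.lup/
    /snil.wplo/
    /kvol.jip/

/swol/ — σ1 onset /sw/ (2C), coda /l/ ok → phonotactically legal
/svul.lup/ — violates constraint 5: adjacent identical consonants /ll/ → phonotactically illegal
/snil.wplo/ — violates constraint 1: syllable 2 onset /wpl/ has 3 consonants (> 2) → phonotactically illegal
/kvol.jip/ — σ1 onset /kv/ (2C), coda /l/ ok; σ2 onset /j/, coda /p/ ok → phonotactically legal
Phonotactically legal: /swol/, /kvol.jip/ → 2.

2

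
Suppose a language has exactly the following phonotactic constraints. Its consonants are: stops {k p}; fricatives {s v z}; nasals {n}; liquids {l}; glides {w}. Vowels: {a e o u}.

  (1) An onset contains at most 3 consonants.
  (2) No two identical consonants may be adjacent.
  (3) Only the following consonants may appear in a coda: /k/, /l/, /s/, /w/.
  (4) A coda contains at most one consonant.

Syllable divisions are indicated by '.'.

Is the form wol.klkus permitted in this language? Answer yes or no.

yes

wol.klkus — σ1 onset /w/, coda /l/ ok; σ2 onset /klk/ (3C), coda /s/ ok → permitted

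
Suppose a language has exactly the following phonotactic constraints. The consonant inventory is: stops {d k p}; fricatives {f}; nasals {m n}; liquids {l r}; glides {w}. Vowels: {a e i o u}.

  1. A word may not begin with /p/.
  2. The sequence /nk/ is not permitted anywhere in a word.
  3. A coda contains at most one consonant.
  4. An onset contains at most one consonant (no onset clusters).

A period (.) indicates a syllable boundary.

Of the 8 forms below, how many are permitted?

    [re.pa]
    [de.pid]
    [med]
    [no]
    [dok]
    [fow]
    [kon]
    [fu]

[re.pa] — σ1 onset /r/, coda /∅/ ok; σ2 onset /p/, coda /∅/ ok → permitted
[de.pid] — σ1 onset /d/, coda /∅/ ok; σ2 onset /p/, coda /d/ ok → permitted
[med] — σ1 onset /m/, coda /d/ ok → permitted
[no] — σ1 onset /n/, coda /∅/ ok → permitted
[dok] — σ1 onset /d/, coda /k/ ok → permitted
[fow] — σ1 onset /f/, coda /w/ ok → permitted
[kon] — σ1 onset /k/, coda /n/ ok → permitted
[fu] — σ1 onset /f/, coda /∅/ ok → permitted
Permitted: [re.pa], [de.pid], [med], [no], [dok], [fow], [kon], [fu] → 8.

8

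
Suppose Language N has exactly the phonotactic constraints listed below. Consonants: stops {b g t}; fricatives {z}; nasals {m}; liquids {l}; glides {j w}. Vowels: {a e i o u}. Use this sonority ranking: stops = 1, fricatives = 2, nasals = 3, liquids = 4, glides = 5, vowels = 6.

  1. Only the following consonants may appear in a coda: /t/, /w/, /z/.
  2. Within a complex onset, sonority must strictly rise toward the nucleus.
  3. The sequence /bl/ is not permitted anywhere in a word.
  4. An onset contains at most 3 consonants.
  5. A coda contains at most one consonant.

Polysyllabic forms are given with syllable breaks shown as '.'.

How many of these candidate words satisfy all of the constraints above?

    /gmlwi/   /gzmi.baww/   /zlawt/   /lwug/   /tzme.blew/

/gmlwi/ — violates constraint 4: syllable 1 onset /gmlw/ has 4 consonants (> 3) → phonotactically illegal
/gzmi.baww/ — violates constraint 5: syllable 2 coda /ww/ has 2 consonants (> 1) → phonotactically illegal
/zlawt/ — violates constraint 5: syllable 1 coda /wt/ has 2 consonants (> 1) → phonotactically illegal
/lwug/ — violates constraint 1: syllable 1 coda contains /g/, which is not a licensed coda consonant → phonotactically illegal
/tzme.blew/ — violates constraint 3: contains banned sequence /bl/ → phonotactically illegal
No form is phonotactically legal → 0.

0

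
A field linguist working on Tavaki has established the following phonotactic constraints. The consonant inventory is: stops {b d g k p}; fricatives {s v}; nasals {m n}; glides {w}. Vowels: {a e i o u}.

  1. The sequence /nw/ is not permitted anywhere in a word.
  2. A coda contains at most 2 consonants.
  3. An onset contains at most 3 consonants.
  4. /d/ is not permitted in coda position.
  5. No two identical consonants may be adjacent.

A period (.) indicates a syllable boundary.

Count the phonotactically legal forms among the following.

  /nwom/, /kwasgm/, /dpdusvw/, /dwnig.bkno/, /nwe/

/nwom/ — violates constraint 1: contains banned sequence /nw/ → phonotactically illegal
/kwasgm/ — violates constraint 2: syllable 1 coda /sgm/ has 3 consonants (> 2) → phonotactically illegal
/dpdusvw/ — violates constraint 2: syllable 1 coda /svw/ has 3 consonants (> 2) → phonotactically illegal
/dwnig.bkno/ — σ1 onset /dwn/ (3C), coda /g/ ok; σ2 onset /bkn/ (3C), coda /∅/ ok → phonotactically legal
/nwe/ — violates constraint 1: contains banned sequence /nw/ → phonotactically illegal
Phonotactically legal: /dwnig.bkno/ → 1.

1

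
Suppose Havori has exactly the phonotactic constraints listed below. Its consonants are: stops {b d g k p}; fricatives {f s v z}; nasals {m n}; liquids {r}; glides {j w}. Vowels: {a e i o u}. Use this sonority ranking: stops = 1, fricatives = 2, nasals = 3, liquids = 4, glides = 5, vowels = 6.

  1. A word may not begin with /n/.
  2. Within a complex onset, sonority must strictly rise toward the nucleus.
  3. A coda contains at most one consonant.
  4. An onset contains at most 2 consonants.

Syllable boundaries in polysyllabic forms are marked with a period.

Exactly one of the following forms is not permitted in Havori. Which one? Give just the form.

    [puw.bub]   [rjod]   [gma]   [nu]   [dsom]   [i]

[nu]

[puw.bub] — σ1 onset /p/, coda /w/ ok; σ2 onset /b/, coda /b/ ok → permitted
[rjod] — σ1 onset /rj/ (4→5 rises), coda /d/ ok → permitted
[gma] — σ1 onset /gm/ (1→3 rises), coda /∅/ ok → permitted
[nu] — violates constraint 1: word begins with /n/ → not permitted
[dsom] — σ1 onset /ds/ (1→2 rises), coda /m/ ok → permitted
[i] — σ1 onset /∅/, coda /∅/ ok → permitted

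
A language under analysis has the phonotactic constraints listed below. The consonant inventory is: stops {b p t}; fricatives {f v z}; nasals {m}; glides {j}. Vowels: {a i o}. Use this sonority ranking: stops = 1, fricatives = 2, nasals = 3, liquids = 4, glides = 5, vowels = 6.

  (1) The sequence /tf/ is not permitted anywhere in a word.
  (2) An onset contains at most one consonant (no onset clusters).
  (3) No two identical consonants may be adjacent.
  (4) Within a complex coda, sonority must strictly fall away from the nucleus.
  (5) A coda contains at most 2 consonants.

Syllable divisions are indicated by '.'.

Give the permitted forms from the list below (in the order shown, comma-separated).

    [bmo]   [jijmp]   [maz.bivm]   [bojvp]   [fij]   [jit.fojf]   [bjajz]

[bmo] — violates constraint 2: syllable 1 onset /bm/ has 2 consonants (> 1) → not permitted
[jijmp] — violates constraint 5: syllable 1 coda /jmp/ has 3 consonants (> 2) → not permitted
[maz.bivm] — violates constraint 4: syllable 2 coda /vm/: /v/ (fricative, 2) → /m/ (nasal, 3) does not fall → not permitted
[bojvp] — violates constraint 5: syllable 1 coda /jvp/ has 3 consonants (> 2) → not permitted
[fij] — σ1 onset /f/, coda /j/ ok → permitted
[jit.fojf] — violates constraint 1: contains banned sequence /tf/ → not permitted
[bjajz] — violates constraint 2: syllable 1 onset /bj/ has 2 consonants (> 1) → not permitted

[fij]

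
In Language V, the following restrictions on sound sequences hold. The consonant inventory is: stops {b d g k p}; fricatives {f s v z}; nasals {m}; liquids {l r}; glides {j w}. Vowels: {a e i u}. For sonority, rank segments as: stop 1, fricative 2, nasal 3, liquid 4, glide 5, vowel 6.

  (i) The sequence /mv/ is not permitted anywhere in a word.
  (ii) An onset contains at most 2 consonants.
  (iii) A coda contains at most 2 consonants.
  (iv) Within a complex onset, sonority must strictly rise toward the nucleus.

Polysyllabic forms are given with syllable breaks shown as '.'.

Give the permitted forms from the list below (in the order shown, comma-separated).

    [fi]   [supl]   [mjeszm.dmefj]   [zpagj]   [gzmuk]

[fi] — σ1 onset /f/, coda /∅/ ok → permitted
[supl] — σ1 onset /s/, coda /pl/ (2C) ok → permitted
[mjeszm.dmefj] — violates constraint (iii): syllable 1 coda /szm/ has 3 consonants (> 2) → not permitted
[zpagj] — violates constraint (iv): syllable 1 onset /zp/: /z/ (fricative, 2) → /p/ (stop, 1) does not rise → not permitted
[gzmuk] — violates constraint (ii): syllable 1 onset /gzm/ has 3 consonants (> 2) → not permitted

[fi], [supl]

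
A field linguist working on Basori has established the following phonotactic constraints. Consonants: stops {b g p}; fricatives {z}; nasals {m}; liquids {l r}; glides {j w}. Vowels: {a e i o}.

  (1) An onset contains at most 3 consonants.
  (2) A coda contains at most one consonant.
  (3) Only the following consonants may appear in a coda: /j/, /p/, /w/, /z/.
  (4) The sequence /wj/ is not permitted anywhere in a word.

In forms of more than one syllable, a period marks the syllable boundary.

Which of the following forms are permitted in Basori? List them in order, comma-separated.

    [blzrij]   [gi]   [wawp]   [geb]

[gi]

[blzrij] — violates constraint 1: syllable 1 onset /blzr/ has 4 consonants (> 3) → not permitted
[gi] — σ1 onset /g/, coda /∅/ ok → permitted
[wawp] — violates constraint 2: syllable 1 coda /wp/ has 2 consonants (> 1) → not permitted
[geb] — violates constraint 3: syllable 1 coda contains /b/, which is not a licensed coda consonant → not permitted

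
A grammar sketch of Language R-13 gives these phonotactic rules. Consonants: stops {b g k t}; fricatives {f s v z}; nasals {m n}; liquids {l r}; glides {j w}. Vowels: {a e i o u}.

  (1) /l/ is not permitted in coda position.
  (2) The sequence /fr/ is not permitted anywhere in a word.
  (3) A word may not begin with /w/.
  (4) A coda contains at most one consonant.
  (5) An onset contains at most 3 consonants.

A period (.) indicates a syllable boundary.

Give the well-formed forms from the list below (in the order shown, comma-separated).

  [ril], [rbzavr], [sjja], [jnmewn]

[sjja]

[ril] — violates constraint 1: syllable 1 coda contains /l/ → ill-formed
[rbzavr] — violates constraint 4: syllable 1 coda /vr/ has 2 consonants (> 1) → ill-formed
[sjja] — σ1 onset /sjj/ (3C), coda /∅/ ok → well-formed
[jnmewn] — violates constraint 4: syllable 1 coda /wn/ has 2 consonants (> 1) → ill-formed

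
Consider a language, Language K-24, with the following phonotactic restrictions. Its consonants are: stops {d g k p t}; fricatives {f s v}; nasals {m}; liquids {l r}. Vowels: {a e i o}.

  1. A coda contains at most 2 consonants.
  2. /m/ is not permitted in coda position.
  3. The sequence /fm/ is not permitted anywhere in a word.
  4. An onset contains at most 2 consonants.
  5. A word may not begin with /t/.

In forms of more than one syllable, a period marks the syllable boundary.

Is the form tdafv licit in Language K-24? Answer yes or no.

no

tdafv — violates constraint 5: word begins with /t/ → illicit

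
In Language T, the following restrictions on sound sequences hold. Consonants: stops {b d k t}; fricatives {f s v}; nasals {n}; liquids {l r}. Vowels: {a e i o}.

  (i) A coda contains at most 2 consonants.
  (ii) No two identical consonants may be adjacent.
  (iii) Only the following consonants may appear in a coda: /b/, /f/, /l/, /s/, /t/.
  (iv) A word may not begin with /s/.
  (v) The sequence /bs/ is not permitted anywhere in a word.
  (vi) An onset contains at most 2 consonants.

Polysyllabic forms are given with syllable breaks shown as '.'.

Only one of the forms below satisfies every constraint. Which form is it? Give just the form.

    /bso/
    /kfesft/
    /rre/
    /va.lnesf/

/va.lnesf/

/bso/ — violates constraint (v): contains banned sequence /bs/ → illicit
/kfesft/ — violates constraint (i): syllable 1 coda /sft/ has 3 consonants (> 2) → illicit
/rre/ — violates constraint (ii): adjacent identical consonants /rr/ → illicit
/va.lnesf/ — σ1 onset /v/, coda /∅/ ok; σ2 onset /ln/ (2C), coda /sf/ (2C) ok → licit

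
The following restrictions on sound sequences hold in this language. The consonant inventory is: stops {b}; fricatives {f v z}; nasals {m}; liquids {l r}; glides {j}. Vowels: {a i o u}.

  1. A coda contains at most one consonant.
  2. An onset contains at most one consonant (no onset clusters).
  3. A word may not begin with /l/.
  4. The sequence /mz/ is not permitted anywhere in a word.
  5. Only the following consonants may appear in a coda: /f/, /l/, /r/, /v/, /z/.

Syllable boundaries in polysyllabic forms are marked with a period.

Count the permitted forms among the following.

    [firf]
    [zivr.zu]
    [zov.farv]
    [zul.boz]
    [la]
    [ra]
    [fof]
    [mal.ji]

[firf] — violates constraint 1: syllable 1 coda /rf/ has 2 consonants (> 1) → not permitted
[zivr.zu] — violates constraint 1: syllable 1 coda /vr/ has 2 consonants (> 1) → not permitted
[zov.farv] — violates constraint 1: syllable 2 coda /rv/ has 2 consonants (> 1) → not permitted
[zul.boz] — σ1 onset /z/, coda /l/ ok; σ2 onset /b/, coda /z/ ok → permitted
[la] — violates constraint 3: word begins with /l/ → not permitted
[ra] — σ1 onset /r/, coda /∅/ ok → permitted
[fof] — σ1 onset /f/, coda /f/ ok → permitted
[mal.ji] — σ1 onset /m/, coda /l/ ok; σ2 onset /j/, coda /∅/ ok → permitted
Permitted: [zul.boz], [ra], [fof], [mal.ji] → 4.

4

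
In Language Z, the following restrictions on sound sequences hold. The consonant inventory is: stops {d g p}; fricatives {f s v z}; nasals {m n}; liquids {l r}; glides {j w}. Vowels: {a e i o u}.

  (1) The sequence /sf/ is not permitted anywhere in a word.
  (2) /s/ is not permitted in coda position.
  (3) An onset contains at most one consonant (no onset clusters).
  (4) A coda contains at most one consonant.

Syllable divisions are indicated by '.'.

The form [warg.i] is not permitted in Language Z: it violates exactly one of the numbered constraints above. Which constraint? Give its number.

[warg.i]: syllable 1 coda /rg/ has 2 consonants (> 1).
This is a violation of constraint 4: "A coda contains at most one consonant."
The remaining constraints (1, 2, 3) are satisfied.

4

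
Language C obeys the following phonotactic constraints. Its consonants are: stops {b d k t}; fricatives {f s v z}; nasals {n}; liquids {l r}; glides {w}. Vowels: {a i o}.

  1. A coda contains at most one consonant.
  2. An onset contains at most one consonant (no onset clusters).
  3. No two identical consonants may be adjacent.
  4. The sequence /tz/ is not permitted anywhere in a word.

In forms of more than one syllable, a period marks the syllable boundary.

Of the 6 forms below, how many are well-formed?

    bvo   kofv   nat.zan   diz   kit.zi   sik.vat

bvo — violates constraint 2: syllable 1 onset /bv/ has 2 consonants (> 1) → ill-formed
kofv — violates constraint 1: syllable 1 coda /fv/ has 2 consonants (> 1) → ill-formed
nat.zan — violates constraint 4: contains banned sequence /tz/ → ill-formed
diz — σ1 onset /d/, coda /z/ ok → well-formed
kit.zi — violates constraint 4: contains banned sequence /tz/ → ill-formed
sik.vat — σ1 onset /s/, coda /k/ ok; σ2 onset /v/, coda /t/ ok → well-formed
Well-formed: diz, sik.vat → 2.

2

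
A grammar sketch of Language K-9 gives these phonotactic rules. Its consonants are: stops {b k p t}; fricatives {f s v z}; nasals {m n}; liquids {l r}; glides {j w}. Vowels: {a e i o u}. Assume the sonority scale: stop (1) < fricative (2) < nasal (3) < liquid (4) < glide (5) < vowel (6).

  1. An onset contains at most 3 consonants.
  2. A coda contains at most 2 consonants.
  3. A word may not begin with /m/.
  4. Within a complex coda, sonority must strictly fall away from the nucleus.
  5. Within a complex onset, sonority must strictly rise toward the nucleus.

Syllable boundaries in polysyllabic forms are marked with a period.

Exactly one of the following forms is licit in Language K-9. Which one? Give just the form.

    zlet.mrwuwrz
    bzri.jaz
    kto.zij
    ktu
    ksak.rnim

zlet.mrwuwrz — violates constraint 2: syllable 2 coda /wrz/ has 3 consonants (> 2) → illicit
bzri.jaz — σ1 onset /bzr/ (1→2→4 rises), coda /∅/ ok; σ2 onset /j/, coda /z/ ok → licit
kto.zij — violates constraint 5: syllable 1 onset /kt/: /k/ (stop, 1) → /t/ (stop, 1) does not rise → illicit
ktu — violates constraint 5: syllable 1 onset /kt/: /k/ (stop, 1) → /t/ (stop, 1) does not rise → illicit
ksak.rnim — violates constraint 5: syllable 2 onset /rn/: /r/ (liquid, 4) → /n/ (nasal, 3) does not rise → illicit

bzri.jaz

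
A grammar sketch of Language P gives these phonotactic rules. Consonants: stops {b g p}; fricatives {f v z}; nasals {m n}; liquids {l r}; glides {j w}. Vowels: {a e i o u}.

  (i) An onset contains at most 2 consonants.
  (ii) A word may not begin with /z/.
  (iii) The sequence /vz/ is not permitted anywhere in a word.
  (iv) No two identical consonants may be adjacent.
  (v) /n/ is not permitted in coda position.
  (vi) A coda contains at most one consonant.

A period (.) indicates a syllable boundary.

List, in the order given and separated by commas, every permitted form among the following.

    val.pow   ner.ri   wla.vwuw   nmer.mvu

val.pow, wla.vwuw, nmer.mvu

val.pow — σ1 onset /v/, coda /l/ ok; σ2 onset /p/, coda /w/ ok → permitted
ner.ri — violates constraint (iv): adjacent identical consonants /rr/ → not permitted
wla.vwuw — σ1 onset /wl/ (2C), coda /∅/ ok; σ2 onset /vw/ (2C), coda /w/ ok → permitted
nmer.mvu — σ1 onset /nm/ (2C), coda /r/ ok; σ2 onset /mv/ (2C), coda /∅/ ok → permitted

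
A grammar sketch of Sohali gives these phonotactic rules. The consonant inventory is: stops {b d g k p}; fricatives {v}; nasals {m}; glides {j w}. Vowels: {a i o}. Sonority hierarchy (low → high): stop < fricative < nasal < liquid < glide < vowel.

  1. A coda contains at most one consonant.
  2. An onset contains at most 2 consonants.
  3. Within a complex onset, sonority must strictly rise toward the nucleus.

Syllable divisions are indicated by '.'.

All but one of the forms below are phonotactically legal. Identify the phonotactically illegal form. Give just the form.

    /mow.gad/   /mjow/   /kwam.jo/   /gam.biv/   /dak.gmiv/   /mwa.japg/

/mwa.japg/

/mow.gad/ — σ1 onset /m/, coda /w/ ok; σ2 onset /g/, coda /d/ ok → phonotactically legal
/mjow/ — σ1 onset /mj/ (3→5 rises), coda /w/ ok → phonotactically legal
/kwam.jo/ — σ1 onset /kw/ (1→5 rises), coda /m/ ok; σ2 onset /j/, coda /∅/ ok → phonotactically legal
/gam.biv/ — σ1 onset /g/, coda /m/ ok; σ2 onset /b/, coda /v/ ok → phonotactically legal
/dak.gmiv/ — σ1 onset /d/, coda /k/ ok; σ2 onset /gm/ (1→3 rises), coda /v/ ok → phonotactically legal
/mwa.japg/ — violates constraint 1: syllable 2 coda /pg/ has 2 consonants (> 1) → phonotactically illegal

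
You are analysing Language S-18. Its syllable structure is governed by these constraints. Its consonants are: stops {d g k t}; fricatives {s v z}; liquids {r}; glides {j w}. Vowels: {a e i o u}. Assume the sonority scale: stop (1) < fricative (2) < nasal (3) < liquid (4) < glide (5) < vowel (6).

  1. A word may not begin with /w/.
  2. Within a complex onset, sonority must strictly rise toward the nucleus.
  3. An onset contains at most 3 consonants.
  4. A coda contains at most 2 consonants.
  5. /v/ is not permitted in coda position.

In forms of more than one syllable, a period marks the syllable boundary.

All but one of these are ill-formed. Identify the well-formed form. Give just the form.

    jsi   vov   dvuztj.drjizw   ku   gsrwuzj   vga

ku

jsi — violates constraint 2: syllable 1 onset /js/: /j/ (glide, 5) → /s/ (fricative, 2) does not rise → ill-formed
vov — violates constraint 5: syllable 1 coda contains /v/ → ill-formed
dvuztj.drjizw — violates constraint 4: syllable 1 coda /ztj/ has 3 consonants (> 2) → ill-formed
ku — σ1 onset /k/, coda /∅/ ok → well-formed
gsrwuzj — violates constraint 3: syllable 1 onset /gsrw/ has 4 consonants (> 3) → ill-formed
vga — violates constraint 2: syllable 1 onset /vg/: /v/ (fricative, 2) → /g/ (stop, 1) does not rise → ill-formed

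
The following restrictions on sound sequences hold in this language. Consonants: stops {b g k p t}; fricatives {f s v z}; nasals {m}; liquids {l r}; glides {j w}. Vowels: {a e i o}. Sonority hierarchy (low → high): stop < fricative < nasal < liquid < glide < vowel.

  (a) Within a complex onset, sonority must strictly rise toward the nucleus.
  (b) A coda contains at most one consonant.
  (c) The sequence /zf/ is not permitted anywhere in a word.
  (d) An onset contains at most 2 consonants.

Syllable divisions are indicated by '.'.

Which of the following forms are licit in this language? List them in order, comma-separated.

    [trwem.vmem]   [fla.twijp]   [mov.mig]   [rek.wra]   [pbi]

[mov.mig]

[trwem.vmem] — violates constraint (d): syllable 1 onset /trw/ has 3 consonants (> 2) → illicit
[fla.twijp] — violates constraint (b): syllable 2 coda /jp/ has 2 consonants (> 1) → illicit
[mov.mig] — σ1 onset /m/, coda /v/ ok; σ2 onset /m/, coda /g/ ok → licit
[rek.wra] — violates constraint (a): syllable 2 onset /wr/: /w/ (glide, 5) → /r/ (liquid, 4) does not rise → illicit
[pbi] — violates constraint (a): syllable 1 onset /pb/: /p/ (stop, 1) → /b/ (stop, 1) does not rise → illicit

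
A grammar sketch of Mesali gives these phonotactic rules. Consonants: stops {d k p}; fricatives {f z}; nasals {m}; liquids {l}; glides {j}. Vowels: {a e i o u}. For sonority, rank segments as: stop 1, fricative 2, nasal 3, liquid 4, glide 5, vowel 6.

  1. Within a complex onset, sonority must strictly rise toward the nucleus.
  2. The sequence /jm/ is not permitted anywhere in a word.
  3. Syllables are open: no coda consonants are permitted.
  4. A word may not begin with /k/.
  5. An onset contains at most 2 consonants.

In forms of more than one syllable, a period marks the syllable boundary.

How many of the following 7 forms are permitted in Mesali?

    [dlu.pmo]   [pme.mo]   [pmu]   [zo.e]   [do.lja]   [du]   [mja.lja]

[dlu.pmo] — σ1 onset /dl/ (1→4 rises), coda /∅/ ok; σ2 onset /pm/ (1→3 rises), coda /∅/ ok → permitted
[pme.mo] — σ1 onset /pm/ (1→3 rises), coda /∅/ ok; σ2 onset /m/, coda /∅/ ok → permitted
[pmu] — σ1 onset /pm/ (1→3 rises), coda /∅/ ok → permitted
[zo.e] — σ1 onset /z/, coda /∅/ ok; σ2 onset /∅/, coda /∅/ ok → permitted
[do.lja] — σ1 onset /d/, coda /∅/ ok; σ2 onset /lj/ (4→5 rises), coda /∅/ ok → permitted
[du] — σ1 onset /d/, coda /∅/ ok → permitted
[mja.lja] — σ1 onset /mj/ (3→5 rises), coda /∅/ ok; σ2 onset /lj/ (4→5 rises), coda /∅/ ok → permitted
Permitted: [dlu.pmo], [pme.mo], [pmu], [zo.e], [do.lja], [du], [mja.lja] → 7.

7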